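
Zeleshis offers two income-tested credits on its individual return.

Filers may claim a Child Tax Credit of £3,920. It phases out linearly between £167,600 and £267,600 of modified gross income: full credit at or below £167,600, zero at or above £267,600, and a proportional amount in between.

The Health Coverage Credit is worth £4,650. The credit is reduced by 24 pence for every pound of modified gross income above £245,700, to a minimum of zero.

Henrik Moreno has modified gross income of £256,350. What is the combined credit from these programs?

Child Tax Credit: £256,350 is £88,750 into a £100,000 phase-out range, leaving 11,250/100,000 of the credit: £3,920 × 11,250/100,000 = £441.
Health Coverage Credit: 24% of the £10,650 excess over £245,700 is £2,556; credit = £4,650 − £2,556 = £2,094.
Total: £441 + £2,094 = £2,535.

£2,535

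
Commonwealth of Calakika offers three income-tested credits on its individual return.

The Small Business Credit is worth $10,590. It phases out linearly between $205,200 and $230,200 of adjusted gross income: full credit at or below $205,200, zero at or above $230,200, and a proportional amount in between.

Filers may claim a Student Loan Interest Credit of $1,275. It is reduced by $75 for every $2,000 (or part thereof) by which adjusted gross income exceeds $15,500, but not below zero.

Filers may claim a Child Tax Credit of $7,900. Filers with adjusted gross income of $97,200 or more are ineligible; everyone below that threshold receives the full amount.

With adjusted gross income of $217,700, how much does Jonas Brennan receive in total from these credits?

$5,295

Small Business Credit: $217,700 is $12,500 into a $25,000 phase-out range, leaving 12,500/25,000 of the credit: $10,590 × 12,500/25,000 = $5,295.
Student Loan Interest Credit: income exceeds $15,500 by $202,200 → 102 increments × $75 = $7,650 ≥ base, so the credit is $0.
Child Tax Credit: $217,700 meets or exceeds the $97,200 cutoff, so the credit is $0.
Total: $5,295 + $0 + $0 = $5,295.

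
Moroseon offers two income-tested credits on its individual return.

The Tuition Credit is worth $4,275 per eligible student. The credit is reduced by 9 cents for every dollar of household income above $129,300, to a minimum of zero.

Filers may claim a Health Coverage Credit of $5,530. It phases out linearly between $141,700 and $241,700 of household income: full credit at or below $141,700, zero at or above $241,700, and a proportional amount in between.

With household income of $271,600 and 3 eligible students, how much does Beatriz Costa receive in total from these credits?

$18

Tuition Credit: base = 3 × $4,275 = $12,825. 9% of the $142,300 excess over $129,300 is $12,807; credit = $12,825 − $12,807 = $18.
Health Coverage Credit: $271,600 is at or above $241,700, so the credit is $0.
Total: $18 + $0 = $18.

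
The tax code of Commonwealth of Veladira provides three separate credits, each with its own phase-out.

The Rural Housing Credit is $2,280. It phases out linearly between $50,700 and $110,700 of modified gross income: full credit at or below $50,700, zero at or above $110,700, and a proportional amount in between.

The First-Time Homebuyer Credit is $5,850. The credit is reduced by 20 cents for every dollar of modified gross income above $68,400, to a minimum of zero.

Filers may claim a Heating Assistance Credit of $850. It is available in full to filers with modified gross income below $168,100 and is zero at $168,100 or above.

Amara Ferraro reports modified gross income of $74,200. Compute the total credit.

Rural Housing Credit: $74,200 is $23,500 into a $60,000 phase-out range, leaving 36,500/60,000 of the credit: $2,280 × 36,500/60,000 = $1,387.
First-Time Homebuyer Credit: 20% of the $5,800 excess over $68,400 is $1,160; credit = $5,850 − $1,160 = $4,690.
Heating Assistance Credit: $74,200 is below the $168,100 cutoff, so the full $850 applies.
Total: $1,387 + $4,690 + $850 = $6,927.

$6,927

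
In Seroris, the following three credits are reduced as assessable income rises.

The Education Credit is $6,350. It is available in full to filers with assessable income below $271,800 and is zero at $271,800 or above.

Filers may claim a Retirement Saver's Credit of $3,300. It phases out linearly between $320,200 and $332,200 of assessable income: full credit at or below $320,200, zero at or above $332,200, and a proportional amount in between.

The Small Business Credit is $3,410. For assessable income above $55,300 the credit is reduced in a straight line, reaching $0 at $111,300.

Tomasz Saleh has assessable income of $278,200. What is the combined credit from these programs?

Education Credit: $278,200 meets or exceeds the $271,800 cutoff, so the credit is $0.
Retirement Saver's Credit: $278,200 is at or below the $320,200 threshold, so the full $3,300 applies.
Small Business Credit: $278,200 is at or above $111,300, so the credit is $0.
Total: $0 + $3,300 + $0 = $3,300.

$3,300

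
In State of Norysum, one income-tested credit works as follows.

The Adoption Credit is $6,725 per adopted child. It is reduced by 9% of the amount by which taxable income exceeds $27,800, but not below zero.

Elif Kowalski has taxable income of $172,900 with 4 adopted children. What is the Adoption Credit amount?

$13,841

Adoption Credit: base = 4 × $6,725 = $26,900. 9% of the $145,100 excess over $27,800 is $13,059; credit = $26,900 − $13,059 = $13,841.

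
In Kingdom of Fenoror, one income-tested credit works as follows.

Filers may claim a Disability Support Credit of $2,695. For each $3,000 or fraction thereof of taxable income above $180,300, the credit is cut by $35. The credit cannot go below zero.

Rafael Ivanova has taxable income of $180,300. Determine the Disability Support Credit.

Disability Support Credit: $180,300 is at or below the $180,300 threshold, so the full $2,695 applies.

$2,695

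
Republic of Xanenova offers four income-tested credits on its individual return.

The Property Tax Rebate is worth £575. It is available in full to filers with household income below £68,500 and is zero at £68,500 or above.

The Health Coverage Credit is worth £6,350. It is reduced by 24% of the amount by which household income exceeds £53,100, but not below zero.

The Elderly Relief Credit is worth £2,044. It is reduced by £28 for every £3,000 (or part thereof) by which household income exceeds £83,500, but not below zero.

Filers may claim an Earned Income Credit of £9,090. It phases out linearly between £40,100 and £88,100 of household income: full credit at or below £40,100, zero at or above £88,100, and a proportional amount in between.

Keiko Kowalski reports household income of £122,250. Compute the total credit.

Property Tax Rebate: £122,250 meets or exceeds the £68,500 cutoff, so the credit is £0.
Health Coverage Credit: 24% of the £69,150 excess over £53,100 is £16,596 ≥ base, so the credit is £0.
Elderly Relief Credit: income exceeds £83,500 by £38,750, which is 13 full-or-partial £3,000 increments; reduction = 13 × £28 = £364, leaving £1,680.
Earned Income Credit: £122,250 is at or above £88,100, so the credit is £0.
Total: £0 + £0 + £1,680 + £0 = £1,680.

£1,680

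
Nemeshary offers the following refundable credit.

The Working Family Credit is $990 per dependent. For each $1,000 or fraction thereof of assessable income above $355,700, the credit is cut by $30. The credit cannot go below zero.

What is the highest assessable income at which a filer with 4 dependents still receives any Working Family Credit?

$486,700

Full credit = 4 × $990 = $3,960.
After 131 increments the reduction is 131 × $30 = $3,930, leaving $30; one more increment wipes it out. Increment 131 ends at excess 131 × $1,000 = $131,000, so the highest qualifying income is $355,700 + $131,000 = $486,700.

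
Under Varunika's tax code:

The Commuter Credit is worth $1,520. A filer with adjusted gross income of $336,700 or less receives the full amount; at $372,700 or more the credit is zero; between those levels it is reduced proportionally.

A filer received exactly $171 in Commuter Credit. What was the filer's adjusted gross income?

$368,650

$171 is 171/1,520 of the full $1,520, so 1,349/1,520 of the $36,000 range has been used: income = $336,700 + $36,000 × 1,349/1,520 = $368,650.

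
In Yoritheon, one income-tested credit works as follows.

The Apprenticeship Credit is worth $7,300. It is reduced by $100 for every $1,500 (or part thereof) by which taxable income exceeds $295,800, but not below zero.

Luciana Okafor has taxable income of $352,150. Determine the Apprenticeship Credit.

Apprenticeship Credit: income exceeds $295,800 by $56,350, which is 38 full-or-partial $1,500 increments; reduction = 38 × $100 = $3,800, leaving $3,500.

$3,500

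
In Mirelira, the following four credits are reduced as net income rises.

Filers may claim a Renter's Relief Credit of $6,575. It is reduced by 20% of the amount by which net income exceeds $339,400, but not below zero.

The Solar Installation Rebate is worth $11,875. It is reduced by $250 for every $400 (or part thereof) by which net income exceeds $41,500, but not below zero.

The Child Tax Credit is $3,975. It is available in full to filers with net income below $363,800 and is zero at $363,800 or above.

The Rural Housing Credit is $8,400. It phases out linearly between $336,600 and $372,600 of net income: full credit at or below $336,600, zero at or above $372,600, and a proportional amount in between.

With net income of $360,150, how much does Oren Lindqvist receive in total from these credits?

Renter's Relief Credit: 20% of the $20,750 excess over $339,400 is $4,150; credit = $6,575 − $4,150 = $2,425.
Solar Installation Rebate: income exceeds $41,500 by $318,650 → 797 increments × $250 = $199,250 ≥ base, so the credit is $0.
Child Tax Credit: $360,150 is below the $363,800 cutoff, so the full $3,975 applies.
Rural Housing Credit: $360,150 is $23,550 into a $36,000 phase-out range, leaving 12,450/36,000 of the credit: $8,400 × 12,450/36,000 = $2,905.
Total: $2,425 + $0 + $3,975 + $2,905 = $9,305.

$9,305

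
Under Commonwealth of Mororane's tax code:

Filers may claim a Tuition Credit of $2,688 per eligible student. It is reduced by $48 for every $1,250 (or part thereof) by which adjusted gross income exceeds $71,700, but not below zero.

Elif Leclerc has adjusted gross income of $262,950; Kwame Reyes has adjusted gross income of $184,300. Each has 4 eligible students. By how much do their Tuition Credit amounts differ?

$2,976

Elif ($262,950): Tuition Credit: base = 4 × $2,688 = $10,752. income exceeds $71,700 by $191,250, which is 153 full-or-partial $1,250 increments; reduction = 153 × $48 = $7,344, leaving $3,408.
Kwame ($184,300): Tuition Credit: base = 4 × $2,688 = $10,752. income exceeds $71,700 by $112,600, which is 91 full-or-partial $1,250 increments; reduction = 91 × $48 = $4,368, leaving $6,384.
Difference: |$3,408 − $6,384| = $2,976.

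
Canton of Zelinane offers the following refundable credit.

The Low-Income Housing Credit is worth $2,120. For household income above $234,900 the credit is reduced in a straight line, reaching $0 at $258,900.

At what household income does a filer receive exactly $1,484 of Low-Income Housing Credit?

$242,100

$1,484 is 1,484/2,120 of the full $2,120, so 636/2,120 of the $24,000 range has been used: income = $234,900 + $24,000 × 636/2,120 = $242,100.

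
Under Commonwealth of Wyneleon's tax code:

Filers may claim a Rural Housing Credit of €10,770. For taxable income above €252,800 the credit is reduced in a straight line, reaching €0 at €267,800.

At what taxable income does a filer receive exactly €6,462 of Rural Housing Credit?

€258,800

€6,462 is 6,462/10,770 of the full €10,770, so 4,308/10,770 of the €15,000 range has been used: income = €252,800 + €15,000 × 4,308/10,770 = €258,800.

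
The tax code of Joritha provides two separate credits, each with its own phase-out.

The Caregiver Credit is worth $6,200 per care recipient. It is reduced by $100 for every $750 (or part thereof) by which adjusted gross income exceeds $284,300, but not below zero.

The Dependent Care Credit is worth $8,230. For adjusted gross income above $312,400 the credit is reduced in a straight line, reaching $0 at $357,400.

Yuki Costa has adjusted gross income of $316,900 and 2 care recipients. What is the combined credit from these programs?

$15,407

Caregiver Credit: base = 2 × $6,200 = $12,400. income exceeds $284,300 by $32,600, which is 44 full-or-partial $750 increments; reduction = 44 × $100 = $4,400, leaving $8,000.
Dependent Care Credit: $316,900 is $4,500 into a $45,000 phase-out range, leaving 40,500/45,000 of the credit: $8,230 × 40,500/45,000 = $7,407.
Total: $8,000 + $7,407 = $15,407.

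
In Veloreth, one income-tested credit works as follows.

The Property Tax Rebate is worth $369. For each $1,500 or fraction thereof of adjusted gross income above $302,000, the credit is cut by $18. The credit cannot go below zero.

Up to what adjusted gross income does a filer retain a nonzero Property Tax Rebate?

After 20 increments the reduction is 20 × $18 = $360, leaving $9; one more increment wipes it out. Increment 20 ends at excess 20 × $1,500 = $30,000, so the highest qualifying income is $302,000 + $30,000 = $332,000.

$332,000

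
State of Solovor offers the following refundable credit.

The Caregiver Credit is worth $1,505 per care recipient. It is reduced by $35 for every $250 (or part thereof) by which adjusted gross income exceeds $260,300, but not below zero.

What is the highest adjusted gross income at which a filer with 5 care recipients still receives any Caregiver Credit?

$313,800

Full credit = 5 × $1,505 = $7,525.
After 214 increments the reduction is 214 × $35 = $7,490, leaving $35; one more increment wipes it out. Increment 214 ends at excess 214 × $250 = $53,500, so the highest qualifying income is $260,300 + $53,500 = $313,800.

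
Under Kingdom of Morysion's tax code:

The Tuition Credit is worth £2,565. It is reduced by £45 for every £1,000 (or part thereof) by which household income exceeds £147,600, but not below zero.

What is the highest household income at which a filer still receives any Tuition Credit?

£203,600

After 56 increments the reduction is 56 × £45 = £2,520, leaving £45; one more increment wipes it out. Increment 56 ends at excess 56 × £1,000 = £56,000, so the highest qualifying income is £147,600 + £56,000 = £203,600.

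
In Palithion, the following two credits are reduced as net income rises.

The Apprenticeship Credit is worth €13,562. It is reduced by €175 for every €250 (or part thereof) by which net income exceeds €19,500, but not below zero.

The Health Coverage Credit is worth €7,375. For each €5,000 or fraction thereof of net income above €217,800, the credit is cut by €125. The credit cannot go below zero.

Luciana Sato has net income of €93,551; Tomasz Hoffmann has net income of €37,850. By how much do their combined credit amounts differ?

€612

Luciana (€93,551): Apprenticeship Credit: income exceeds €19,500 by €74,051 → 297 increments × €175 = €51,975 ≥ base, so the credit is €0. Health Coverage Credit: €93,551 is at or below the €217,800 threshold, so the full €7,375 applies. total €0 + €7,375 = €7,375
Tomasz (€37,850): Apprenticeship Credit: income exceeds €19,500 by €18,350, which is 74 full-or-partial €250 increments; reduction = 74 × €175 = €12,950, leaving €612. Health Coverage Credit: €37,850 is at or below the €217,800 threshold, so the full €7,375 applies. total €612 + €7,375 = €7,987
Difference: |€7,375 − €7,987| = €612.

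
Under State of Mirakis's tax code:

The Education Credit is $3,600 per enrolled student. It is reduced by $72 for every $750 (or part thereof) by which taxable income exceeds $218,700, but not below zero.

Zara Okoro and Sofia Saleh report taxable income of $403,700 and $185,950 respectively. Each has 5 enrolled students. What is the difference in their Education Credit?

$17,784

Zara ($403,700): Education Credit: base = 5 × $3,600 = $18,000. income exceeds $218,700 by $185,000, which is 247 full-or-partial $750 increments; reduction = 247 × $72 = $17,784, leaving $216.
Sofia ($185,950): Education Credit: base = 5 × $3,600 = $18,000. $185,950 is at or below the $218,700 threshold, so the full $18,000 applies.
Difference: |$216 − $18,000| = $17,784.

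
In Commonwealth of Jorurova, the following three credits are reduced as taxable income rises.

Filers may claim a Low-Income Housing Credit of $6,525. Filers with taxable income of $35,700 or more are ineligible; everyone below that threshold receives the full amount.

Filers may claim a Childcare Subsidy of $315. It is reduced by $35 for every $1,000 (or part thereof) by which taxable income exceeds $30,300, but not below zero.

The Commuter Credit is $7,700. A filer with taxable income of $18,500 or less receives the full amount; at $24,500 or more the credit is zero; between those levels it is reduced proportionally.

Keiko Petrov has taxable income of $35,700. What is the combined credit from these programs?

Low-Income Housing Credit: $35,700 meets or exceeds the $35,700 cutoff, so the credit is $0.
Childcare Subsidy: income exceeds $30,300 by $5,400, which is 6 full-or-partial $1,000 increments; reduction = 6 × $35 = $210, leaving $105.
Commuter Credit: $35,700 is at or above $24,500, so the credit is $0.
Total: $0 + $105 + $0 = $105.

$105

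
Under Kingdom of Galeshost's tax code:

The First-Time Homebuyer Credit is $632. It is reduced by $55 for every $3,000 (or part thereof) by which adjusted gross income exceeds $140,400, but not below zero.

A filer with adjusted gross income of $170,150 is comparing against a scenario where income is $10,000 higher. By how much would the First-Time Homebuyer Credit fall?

At $170,150 — income exceeds $140,400 by $29,750, which is 10 full-or-partial $3,000 increments; reduction = 10 × $55 = $550, leaving $82.
At $180,150 — income exceeds $140,400 by $39,750 → 14 increments × $55 = $770 ≥ base, so the credit is $0.
Lost: $82 − $0 = $82.

$82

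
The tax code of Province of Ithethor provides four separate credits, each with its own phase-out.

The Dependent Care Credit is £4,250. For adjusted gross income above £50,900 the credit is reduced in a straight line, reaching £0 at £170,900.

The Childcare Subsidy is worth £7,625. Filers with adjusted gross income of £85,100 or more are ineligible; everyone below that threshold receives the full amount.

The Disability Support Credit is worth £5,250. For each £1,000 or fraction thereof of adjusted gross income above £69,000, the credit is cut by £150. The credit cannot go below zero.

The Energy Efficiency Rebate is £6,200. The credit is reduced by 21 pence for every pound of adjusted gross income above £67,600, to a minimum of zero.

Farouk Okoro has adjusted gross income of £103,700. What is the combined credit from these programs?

£2,380

Dependent Care Credit: £103,700 is £52,800 into a £120,000 phase-out range, leaving 67,200/120,000 of the credit: £4,250 × 67,200/120,000 = £2,380.
Childcare Subsidy: £103,700 meets or exceeds the £85,100 cutoff, so the credit is £0.
Disability Support Credit: income exceeds £69,000 by £34,700 → 35 increments × £150 = £5,250 ≥ base, so the credit is £0.
Energy Efficiency Rebate: 21% of the £36,100 excess over £67,600 is £7,581 ≥ base, so the credit is £0.
Total: £2,380 + £0 + £0 + £0 = £2,380.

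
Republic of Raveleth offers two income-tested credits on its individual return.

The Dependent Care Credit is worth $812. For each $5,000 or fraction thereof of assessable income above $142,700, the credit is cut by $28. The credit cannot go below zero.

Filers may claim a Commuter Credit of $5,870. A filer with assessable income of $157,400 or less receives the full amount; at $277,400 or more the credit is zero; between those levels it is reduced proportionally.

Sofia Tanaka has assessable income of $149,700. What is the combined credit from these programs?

$6,626

Dependent Care Credit: income exceeds $142,700 by $7,000, which is 2 full-or-partial $5,000 increments; reduction = 2 × $28 = $56, leaving $756.
Commuter Credit: $149,700 is at or below the $157,400 threshold, so the full $5,870 applies.
Total: $756 + $5,870 = $6,626.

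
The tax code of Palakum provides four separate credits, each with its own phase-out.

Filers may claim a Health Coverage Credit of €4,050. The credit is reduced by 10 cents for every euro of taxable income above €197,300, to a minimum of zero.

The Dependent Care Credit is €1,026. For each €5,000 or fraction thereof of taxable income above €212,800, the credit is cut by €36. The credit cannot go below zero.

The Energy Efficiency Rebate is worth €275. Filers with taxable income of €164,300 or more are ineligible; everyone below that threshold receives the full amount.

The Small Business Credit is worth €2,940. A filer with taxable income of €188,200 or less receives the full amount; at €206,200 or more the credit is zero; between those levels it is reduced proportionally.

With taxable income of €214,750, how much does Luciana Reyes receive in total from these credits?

€3,295

Health Coverage Credit: 10% of the €17,450 excess over €197,300 is €1,745; credit = €4,050 − €1,745 = €2,305.
Dependent Care Credit: income exceeds €212,800 by €1,950, which is 1 full-or-partial €5,000 increment; reduction = 1 × €36 = €36, leaving €990.
Energy Efficiency Rebate: €214,750 meets or exceeds the €164,300 cutoff, so the credit is €0.
Small Business Credit: €214,750 is at or above €206,200, so the credit is €0.
Total: €2,305 + €990 + €0 + €0 = €3,295.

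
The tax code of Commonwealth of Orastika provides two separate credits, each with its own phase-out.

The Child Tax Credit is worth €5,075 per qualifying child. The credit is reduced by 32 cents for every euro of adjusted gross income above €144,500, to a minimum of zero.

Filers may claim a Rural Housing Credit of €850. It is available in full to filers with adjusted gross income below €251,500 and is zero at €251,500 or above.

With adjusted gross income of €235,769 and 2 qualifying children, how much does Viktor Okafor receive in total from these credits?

€850

Child Tax Credit: base = 2 × €5,075 = €10,150. 32% of the €91,269 excess over €144,500 is €29,206.08 ≥ base, so the credit is €0.
Rural Housing Credit: €235,769 is below the €251,500 cutoff, so the full €850 applies.
Total: €0 + €850 = €850.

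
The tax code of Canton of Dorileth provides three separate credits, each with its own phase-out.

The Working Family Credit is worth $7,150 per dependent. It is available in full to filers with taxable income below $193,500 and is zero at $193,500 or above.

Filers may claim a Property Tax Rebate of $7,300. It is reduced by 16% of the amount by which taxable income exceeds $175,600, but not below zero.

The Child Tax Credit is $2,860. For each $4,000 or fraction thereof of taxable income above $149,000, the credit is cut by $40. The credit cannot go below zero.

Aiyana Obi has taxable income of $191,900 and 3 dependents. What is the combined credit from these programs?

$28,562

Working Family Credit: base = 3 × $7,150 = $21,450. $191,900 is below the $193,500 cutoff, so the full $21,450 applies.
Property Tax Rebate: 16% of the $16,300 excess over $175,600 is $2,608; credit = $7,300 − $2,608 = $4,692.
Child Tax Credit: income exceeds $149,000 by $42,900, which is 11 full-or-partial $4,000 increments; reduction = 11 × $40 = $440, leaving $2,420.
Total: $21,450 + $4,692 + $2,420 = $28,562.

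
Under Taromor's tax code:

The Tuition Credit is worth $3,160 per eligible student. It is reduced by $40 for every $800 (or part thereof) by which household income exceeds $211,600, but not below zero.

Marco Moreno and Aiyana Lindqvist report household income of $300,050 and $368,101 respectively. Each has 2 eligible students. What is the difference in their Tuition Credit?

Marco ($300,050): Tuition Credit: base = 2 × $3,160 = $6,320. income exceeds $211,600 by $88,450, which is 111 full-or-partial $800 increments; reduction = 111 × $40 = $4,440, leaving $1,880.
Aiyana ($368,101): Tuition Credit: base = 2 × $3,160 = $6,320. income exceeds $211,600 by $156,501 → 196 increments × $40 = $7,840 ≥ base, so the credit is $0.
Difference: |$1,880 − $0| = $1,880.

$1,880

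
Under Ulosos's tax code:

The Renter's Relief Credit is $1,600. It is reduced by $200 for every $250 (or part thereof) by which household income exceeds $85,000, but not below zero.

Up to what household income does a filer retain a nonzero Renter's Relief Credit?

After 7 increments the reduction is 7 × $200 = $1,400, leaving $200; one more increment wipes it out. Increment 7 ends at excess 7 × $250 = $1,750, so the highest qualifying income is $85,000 + $1,750 = $86,750.

$86,750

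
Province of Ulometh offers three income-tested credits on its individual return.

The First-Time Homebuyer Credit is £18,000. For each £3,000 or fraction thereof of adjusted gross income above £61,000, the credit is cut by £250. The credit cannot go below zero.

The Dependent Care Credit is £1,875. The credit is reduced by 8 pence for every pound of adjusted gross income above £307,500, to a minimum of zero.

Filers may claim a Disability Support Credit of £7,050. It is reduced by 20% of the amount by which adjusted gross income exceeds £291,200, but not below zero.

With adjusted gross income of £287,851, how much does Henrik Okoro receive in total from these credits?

£8,925

First-Time Homebuyer Credit: income exceeds £61,000 by £226,851 → 76 increments × £250 = £19,000 ≥ base, so the credit is £0.
Dependent Care Credit: £287,851 is at or below the £307,500 threshold, so the full £1,875 applies.
Disability Support Credit: £287,851 is at or below the £291,200 threshold, so the full £7,050 applies.
Total: £0 + £1,875 + £7,050 = £8,925.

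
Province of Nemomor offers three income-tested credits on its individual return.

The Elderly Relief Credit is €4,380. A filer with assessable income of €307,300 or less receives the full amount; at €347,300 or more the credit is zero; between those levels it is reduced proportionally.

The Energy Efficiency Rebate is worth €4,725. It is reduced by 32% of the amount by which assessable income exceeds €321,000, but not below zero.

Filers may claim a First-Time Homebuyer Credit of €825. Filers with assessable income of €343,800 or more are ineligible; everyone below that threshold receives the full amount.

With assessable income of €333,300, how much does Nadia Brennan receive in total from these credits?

Elderly Relief Credit: €333,300 is €26,000 into a €40,000 phase-out range, leaving 14,000/40,000 of the credit: €4,380 × 14,000/40,000 = €1,533.
Energy Efficiency Rebate: 32% of the €12,300 excess over €321,000 is €3,936; credit = €4,725 − €3,936 = €789.
First-Time Homebuyer Credit: €333,300 is below the €343,800 cutoff, so the full €825 applies.
Total: €1,533 + €789 + €825 = €3,147.

€3,147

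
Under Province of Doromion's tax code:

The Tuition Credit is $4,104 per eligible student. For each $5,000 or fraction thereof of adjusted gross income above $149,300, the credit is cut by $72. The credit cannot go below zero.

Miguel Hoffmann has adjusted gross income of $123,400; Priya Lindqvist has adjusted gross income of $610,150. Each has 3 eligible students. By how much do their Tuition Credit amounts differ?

Miguel ($123,400): Tuition Credit: base = 3 × $4,104 = $12,312. $123,400 is at or below the $149,300 threshold, so the full $12,312 applies.
Priya ($610,150): Tuition Credit: base = 3 × $4,104 = $12,312. income exceeds $149,300 by $460,850, which is 93 full-or-partial $5,000 increments; reduction = 93 × $72 = $6,696, leaving $5,616.
Difference: |$12,312 − $5,616| = $6,696.

$6,696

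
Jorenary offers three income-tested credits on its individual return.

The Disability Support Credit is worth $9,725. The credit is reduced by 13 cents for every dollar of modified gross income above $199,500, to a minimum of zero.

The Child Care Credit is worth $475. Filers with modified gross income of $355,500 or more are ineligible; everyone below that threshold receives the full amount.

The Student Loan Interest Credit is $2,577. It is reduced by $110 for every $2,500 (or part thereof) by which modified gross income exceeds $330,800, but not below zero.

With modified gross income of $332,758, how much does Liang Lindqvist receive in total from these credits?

$2,942

Disability Support Credit: 13% of the $133,258 excess over $199,500 is $17,323.54 ≥ base, so the credit is $0.
Child Care Credit: $332,758 is below the $355,500 cutoff, so the full $475 applies.
Student Loan Interest Credit: income exceeds $330,800 by $1,958, which is 1 full-or-partial $2,500 increment; reduction = 1 × $110 = $110, leaving $2,467.
Total: $0 + $475 + $2,467 = $2,942.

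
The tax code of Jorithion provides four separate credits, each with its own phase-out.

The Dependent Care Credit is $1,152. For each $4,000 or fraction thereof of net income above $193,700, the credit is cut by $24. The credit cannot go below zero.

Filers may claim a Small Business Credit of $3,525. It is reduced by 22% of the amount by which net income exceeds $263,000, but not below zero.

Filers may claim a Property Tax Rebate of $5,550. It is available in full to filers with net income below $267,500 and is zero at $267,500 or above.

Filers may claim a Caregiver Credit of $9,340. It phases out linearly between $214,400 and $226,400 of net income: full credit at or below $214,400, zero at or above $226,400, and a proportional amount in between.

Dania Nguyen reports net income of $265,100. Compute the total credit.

Dependent Care Credit: income exceeds $193,700 by $71,400, which is 18 full-or-partial $4,000 increments; reduction = 18 × $24 = $432, leaving $720.
Small Business Credit: 22% of the $2,100 excess over $263,000 is $462; credit = $3,525 − $462 = $3,063.
Property Tax Rebate: $265,100 is below the $267,500 cutoff, so the full $5,550 applies.
Caregiver Credit: $265,100 is at or above $226,400, so the credit is $0.
Total: $720 + $3,063 + $5,550 + $0 = $9,333.

$9,333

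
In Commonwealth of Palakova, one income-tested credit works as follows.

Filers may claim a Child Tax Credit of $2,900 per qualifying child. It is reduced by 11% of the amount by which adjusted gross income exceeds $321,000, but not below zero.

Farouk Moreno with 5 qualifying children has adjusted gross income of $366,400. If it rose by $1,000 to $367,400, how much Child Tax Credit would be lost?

At $366,400 — base = 5 × $2,900 = $14,500. 11% of the $45,400 excess over $321,000 is $4,994; credit = $14,500 − $4,994 = $9,506.
At $367,400 — base = 5 × $2,900 = $14,500. 11% of the $46,400 excess over $321,000 is $5,104; credit = $14,500 − $5,104 = $9,396.
Lost: $9,506 − $9,396 = $110.

$110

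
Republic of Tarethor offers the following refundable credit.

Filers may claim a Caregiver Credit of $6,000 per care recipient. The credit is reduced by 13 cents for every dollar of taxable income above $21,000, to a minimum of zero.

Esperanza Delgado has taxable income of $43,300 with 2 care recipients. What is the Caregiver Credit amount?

Caregiver Credit: base = 2 × $6,000 = $12,000. 13% of the $22,300 excess over $21,000 is $2,899; credit = $12,000 − $2,899 = $9,101.

$9,101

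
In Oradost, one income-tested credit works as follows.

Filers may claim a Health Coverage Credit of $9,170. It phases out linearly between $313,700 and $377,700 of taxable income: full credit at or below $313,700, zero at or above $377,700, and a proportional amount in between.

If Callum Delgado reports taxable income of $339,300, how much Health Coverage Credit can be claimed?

Health Coverage Credit: $339,300 is $25,600 into a $64,000 phase-out range, leaving 38,400/64,000 of the credit: $9,170 × 38,400/64,000 = $5,502.

$5,502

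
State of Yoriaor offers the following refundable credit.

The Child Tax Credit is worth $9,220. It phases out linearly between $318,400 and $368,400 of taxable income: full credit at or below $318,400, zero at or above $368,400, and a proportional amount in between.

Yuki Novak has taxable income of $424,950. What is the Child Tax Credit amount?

$0

Child Tax Credit: $424,950 is at or above $368,400, so the credit is $0.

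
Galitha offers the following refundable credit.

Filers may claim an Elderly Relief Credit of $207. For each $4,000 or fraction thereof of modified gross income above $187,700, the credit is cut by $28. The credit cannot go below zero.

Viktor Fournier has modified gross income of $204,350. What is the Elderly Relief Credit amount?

$67

Elderly Relief Credit: income exceeds $187,700 by $16,650, which is 5 full-or-partial $4,000 increments; reduction = 5 × $28 = $140, leaving $67.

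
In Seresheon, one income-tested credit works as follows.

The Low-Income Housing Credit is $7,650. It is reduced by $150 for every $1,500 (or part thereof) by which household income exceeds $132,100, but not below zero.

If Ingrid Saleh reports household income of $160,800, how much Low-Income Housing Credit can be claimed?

Low-Income Housing Credit: income exceeds $132,100 by $28,700, which is 20 full-or-partial $1,500 increments; reduction = 20 × $150 = $3,000, leaving $4,650.

$4,650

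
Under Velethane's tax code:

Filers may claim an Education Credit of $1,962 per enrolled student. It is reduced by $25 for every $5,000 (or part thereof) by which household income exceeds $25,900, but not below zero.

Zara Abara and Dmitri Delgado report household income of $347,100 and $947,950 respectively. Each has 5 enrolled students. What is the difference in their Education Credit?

Zara ($347,100): Education Credit: base = 5 × $1,962 = $9,810. income exceeds $25,900 by $321,200, which is 65 full-or-partial $5,000 increments; reduction = 65 × $25 = $1,625, leaving $8,185.
Dmitri ($947,950): Education Credit: base = 5 × $1,962 = $9,810. income exceeds $25,900 by $922,050, which is 185 full-or-partial $5,000 increments; reduction = 185 × $25 = $4,625, leaving $5,185.
Difference: |$8,185 − $5,185| = $3,000.

$3,000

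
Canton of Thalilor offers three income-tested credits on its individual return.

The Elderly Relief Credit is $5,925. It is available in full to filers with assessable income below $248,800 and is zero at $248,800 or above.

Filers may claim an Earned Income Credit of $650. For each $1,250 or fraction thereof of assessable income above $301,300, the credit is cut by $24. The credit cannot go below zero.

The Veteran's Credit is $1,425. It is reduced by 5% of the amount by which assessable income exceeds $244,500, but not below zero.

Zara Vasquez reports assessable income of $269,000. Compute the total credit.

Elderly Relief Credit: $269,000 meets or exceeds the $248,800 cutoff, so the credit is $0.
Earned Income Credit: $269,000 is at or below the $301,300 threshold, so the full $650 applies.
Veteran's Credit: 5% of the $24,500 excess over $244,500 is $1,225; credit = $1,425 − $1,225 = $200.
Total: $0 + $650 + $200 = $850.

$850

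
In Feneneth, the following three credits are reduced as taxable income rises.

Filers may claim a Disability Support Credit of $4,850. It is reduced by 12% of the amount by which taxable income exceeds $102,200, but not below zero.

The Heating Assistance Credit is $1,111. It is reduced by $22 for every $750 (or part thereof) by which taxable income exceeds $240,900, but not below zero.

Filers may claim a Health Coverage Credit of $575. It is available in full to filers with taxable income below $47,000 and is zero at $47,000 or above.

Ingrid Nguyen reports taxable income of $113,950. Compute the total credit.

$4,551

Disability Support Credit: 12% of the $11,750 excess over $102,200 is $1,410; credit = $4,850 − $1,410 = $3,440.
Heating Assistance Credit: $113,950 is at or below the $240,900 threshold, so the full $1,111 applies.
Health Coverage Credit: $113,950 meets or exceeds the $47,000 cutoff, so the credit is $0.
Total: $3,440 + $1,111 + $0 = $4,551.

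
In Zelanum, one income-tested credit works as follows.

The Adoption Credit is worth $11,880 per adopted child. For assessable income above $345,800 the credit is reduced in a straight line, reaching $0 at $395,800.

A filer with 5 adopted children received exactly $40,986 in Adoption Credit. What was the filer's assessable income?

$361,300

Full credit = 5 × $11,880 = $59,400.
$40,986 is 40,986/59,400 of the full $59,400, so 18,414/59,400 of the $50,000 range has been used: income = $345,800 + $50,000 × 18,414/59,400 = $361,300.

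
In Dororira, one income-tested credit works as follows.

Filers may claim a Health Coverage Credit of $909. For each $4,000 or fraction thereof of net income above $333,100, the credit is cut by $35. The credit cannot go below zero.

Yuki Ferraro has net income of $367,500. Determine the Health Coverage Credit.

$594

Health Coverage Credit: income exceeds $333,100 by $34,400, which is 9 full-or-partial $4,000 increments; reduction = 9 × $35 = $315, leaving $594.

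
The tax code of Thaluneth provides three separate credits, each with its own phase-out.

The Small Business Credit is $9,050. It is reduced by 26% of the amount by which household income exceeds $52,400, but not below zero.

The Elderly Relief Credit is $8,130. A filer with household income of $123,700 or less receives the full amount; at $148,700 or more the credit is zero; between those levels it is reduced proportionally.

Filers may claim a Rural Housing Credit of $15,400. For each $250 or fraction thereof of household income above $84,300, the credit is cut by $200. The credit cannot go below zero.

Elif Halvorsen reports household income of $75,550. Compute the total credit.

$26,561

Small Business Credit: 26% of the $23,150 excess over $52,400 is $6,019; credit = $9,050 − $6,019 = $3,031.
Elderly Relief Credit: $75,550 is at or below the $123,700 threshold, so the full $8,130 applies.
Rural Housing Credit: $75,550 is at or below the $84,300 threshold, so the full $15,400 applies.
Total: $3,031 + $8,130 + $15,400 = $26,561.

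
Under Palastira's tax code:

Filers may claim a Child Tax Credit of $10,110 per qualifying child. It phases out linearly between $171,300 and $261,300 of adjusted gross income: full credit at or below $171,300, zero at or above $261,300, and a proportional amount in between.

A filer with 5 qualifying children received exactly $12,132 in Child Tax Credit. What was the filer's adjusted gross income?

Full credit = 5 × $10,110 = $50,550.
$12,132 is 12,132/50,550 of the full $50,550, so 38,418/50,550 of the $90,000 range has been used: income = $171,300 + $90,000 × 38,418/50,550 = $239,700.

$239,700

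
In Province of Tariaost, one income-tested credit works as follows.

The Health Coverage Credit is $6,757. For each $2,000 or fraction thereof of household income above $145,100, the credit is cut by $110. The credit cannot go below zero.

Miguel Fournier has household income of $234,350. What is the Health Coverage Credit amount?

$1,807

Health Coverage Credit: income exceeds $145,100 by $89,250, which is 45 full-or-partial $2,000 increments; reduction = 45 × $110 = $4,950, leaving $1,807.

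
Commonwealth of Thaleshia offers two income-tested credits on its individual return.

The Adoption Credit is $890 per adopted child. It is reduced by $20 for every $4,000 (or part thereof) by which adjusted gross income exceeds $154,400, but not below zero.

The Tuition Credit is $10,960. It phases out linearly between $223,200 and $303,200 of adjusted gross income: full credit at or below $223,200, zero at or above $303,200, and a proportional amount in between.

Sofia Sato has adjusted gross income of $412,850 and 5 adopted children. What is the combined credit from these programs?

$3,150

Adoption Credit: base = 5 × $890 = $4,450. income exceeds $154,400 by $258,450, which is 65 full-or-partial $4,000 increments; reduction = 65 × $20 = $1,300, leaving $3,150.
Tuition Credit: $412,850 is at or above $303,200, so the credit is $0.
Total: $3,150 + $0 = $3,150.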